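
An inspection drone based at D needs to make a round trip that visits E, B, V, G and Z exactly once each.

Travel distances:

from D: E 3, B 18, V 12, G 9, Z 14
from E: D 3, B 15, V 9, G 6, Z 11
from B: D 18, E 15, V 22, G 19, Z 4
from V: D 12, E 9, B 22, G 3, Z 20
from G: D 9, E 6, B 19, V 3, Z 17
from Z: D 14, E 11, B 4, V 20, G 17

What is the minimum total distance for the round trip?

Shortest round trip = 52.

With 5 stops there are 5!/2 = 60 distinct round trips (a route and its reverse cost the same).
D-E-B-V-G-Z-D: 3+15+22+3+17+14 = 74
D-E-B-V-Z-G-D: 3+15+22+20+17+9 = 86
D-E-B-G-V-Z-D: 3+15+19+3+20+14 = 74
D-E-B-G-Z-V-D: 3+15+19+17+20+12 = 86
D-E-B-Z-V-G-D: 3+15+4+20+3+9 = 54
D-E-B-Z-G-V-D: 3+15+4+17+3+12 = 54
D-E-V-B-G-Z-D: 3+9+22+19+17+14 = 84
D-E-V-B-Z-G-D: 3+9+22+4+17+9 = 64
D-E-V-G-B-Z-D: 3+9+3+19+4+14 = 52
D-E-V-G-Z-B-D: 3+9+3+17+4+18 = 54
D-E-V-Z-B-G-D: 3+9+20+4+19+9 = 64
D-E-V-Z-G-B-D: 3+9+20+17+19+18 = 86
D-E-G-B-V-Z-D: 3+6+19+22+20+14 = 84
D-E-G-B-Z-V-D: 3+6+19+4+20+12 = 64
… (46 more)
The minimum is 52.
One optimal route: D → E → V → G → B → Z → D (or its reverse).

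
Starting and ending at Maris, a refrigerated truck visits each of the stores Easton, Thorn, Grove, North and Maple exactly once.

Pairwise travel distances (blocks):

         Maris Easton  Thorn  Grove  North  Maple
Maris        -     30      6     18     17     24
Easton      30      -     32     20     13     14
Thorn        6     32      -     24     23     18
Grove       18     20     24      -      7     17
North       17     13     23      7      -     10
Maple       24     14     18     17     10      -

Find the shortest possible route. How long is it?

Maris→Easton→Thorn→Grove→North→Maple→Maris: 30+32+24+7+10+24 = 127
Maris→Easton→Thorn→Grove→Maple→North→Maris: 30+32+24+17+10+17 = 130
Maris→Easton→Thorn→North→Grove→Maple→Maris: 30+32+23+7+17+24 = 133
Maris→Easton→Thorn→North→Maple→Grove→Maris: 30+32+23+10+17+18 = 130
Maris→Easton→Thorn→Maple→Grove→North→Maris: 30+32+18+17+7+17 = 121
Maris→Easton→Thorn→Maple→North→Grove→Maris: 30+32+18+10+7+18 = 115
Maris→Easton→Grove→Thorn→North→Maple→Maris: 30+20+24+23+10+24 = 131
Maris→Easton→Grove→Thorn→Maple→North→Maris: 30+20+24+18+10+17 = 119
Maris→Easton→Grove→North→Thorn→Maple→Maris: 30+20+7+23+18+24 = 122
Maris→Easton→Grove→North→Maple→Thorn→Maris: 30+20+7+10+18+6 = 91
Maris→Easton→Grove→Maple→Thorn→North→Maris: 30+20+17+18+23+17 = 125
Maris→Easton→Grove→Maple→North→Thorn→Maris: 30+20+17+10+23+6 = 106
Maris→Easton→North→Thorn→Grove→Maple→Maris: 30+13+23+24+17+24 = 131
Maris→Easton→North→Thorn→Maple→Grove→Maris: 30+13+23+18+17+18 = 119
… (46 more)
Maris→Thorn→Maple→Easton→North→Grove→Maris: 6+18+14+13+7+18 = 76  ← best
The minimum is 76.
One optimal route: Maris → Thorn → Maple → Easton → North → Grove → Maris (or its reverse).

Minimum total distance: 76 blocks.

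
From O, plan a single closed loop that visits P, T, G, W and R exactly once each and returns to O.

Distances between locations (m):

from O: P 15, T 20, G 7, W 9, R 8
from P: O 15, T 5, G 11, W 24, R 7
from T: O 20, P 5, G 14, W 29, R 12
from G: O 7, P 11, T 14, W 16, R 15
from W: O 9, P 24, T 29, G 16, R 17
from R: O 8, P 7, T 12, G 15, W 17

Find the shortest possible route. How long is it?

Shortest round trip = 59 m.

O - P - T - G - W - R - O: 15+5+14+16+17+8 = 75
O - P - T - G - R - W - O: 15+5+14+15+17+9 = 75
O - P - T - W - G - R - O: 15+5+29+16+15+8 = 88
O - P - T - W - R - G - O: 15+5+29+17+15+7 = 88
O - P - T - R - G - W - O: 15+5+12+15+16+9 = 72
O - P - T - R - W - G - O: 15+5+12+17+16+7 = 72
O - P - G - T - W - R - O: 15+11+14+29+17+8 = 94
O - P - G - T - R - W - O: 15+11+14+12+17+9 = 78
O - P - G - W - T - R - O: 15+11+16+29+12+8 = 91
O - P - G - W - R - T - O: 15+11+16+17+12+20 = 91
O - P - G - R - T - W - O: 15+11+15+12+29+9 = 91
O - P - G - R - W - T - O: 15+11+15+17+29+20 = 107
O - P - W - T - G - R - O: 15+24+29+14+15+8 = 105
O - P - W - T - R - G - O: 15+24+29+12+15+7 = 102
… (46 more)
O - G - T - P - R - W - O: 7+14+5+7+17+9 = 59  ← best
The minimum is 59.
One optimal route: O → G → T → P → R → W → O (or its reverse).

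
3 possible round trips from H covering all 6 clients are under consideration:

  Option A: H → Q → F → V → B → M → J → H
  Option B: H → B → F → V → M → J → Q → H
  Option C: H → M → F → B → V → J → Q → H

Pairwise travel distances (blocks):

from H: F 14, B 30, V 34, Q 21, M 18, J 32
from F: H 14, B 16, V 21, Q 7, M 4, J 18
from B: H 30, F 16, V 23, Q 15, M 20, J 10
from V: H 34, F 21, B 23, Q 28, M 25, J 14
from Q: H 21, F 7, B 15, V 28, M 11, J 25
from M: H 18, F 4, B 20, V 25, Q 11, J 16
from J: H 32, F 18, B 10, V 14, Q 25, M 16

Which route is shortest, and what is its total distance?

Option A: 21 + 7 + 21 + 23 + 20 + 16 + 32 = 140
Option B: 30 + 16 + 21 + 25 + 16 + 25 + 21 = 154
Option C: 18 + 4 + 16 + 23 + 14 + 25 + 21 = 121

121 blocks — Option C is the shortest.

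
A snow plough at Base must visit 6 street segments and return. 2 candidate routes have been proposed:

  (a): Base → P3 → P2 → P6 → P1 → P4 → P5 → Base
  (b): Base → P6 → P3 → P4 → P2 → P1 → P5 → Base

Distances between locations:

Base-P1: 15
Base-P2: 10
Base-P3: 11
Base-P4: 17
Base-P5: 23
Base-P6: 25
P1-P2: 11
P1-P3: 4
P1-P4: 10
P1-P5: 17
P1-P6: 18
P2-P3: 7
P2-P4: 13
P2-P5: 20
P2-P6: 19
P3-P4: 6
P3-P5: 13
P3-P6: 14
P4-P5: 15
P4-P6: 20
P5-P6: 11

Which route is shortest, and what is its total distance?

(a): 11 + 7 + 19 + 18 + 10 + 15 + 23 = 103
(b): 25 + 14 + 6 + 13 + 11 + 17 + 23 = 109

103 — (a) is the shortest.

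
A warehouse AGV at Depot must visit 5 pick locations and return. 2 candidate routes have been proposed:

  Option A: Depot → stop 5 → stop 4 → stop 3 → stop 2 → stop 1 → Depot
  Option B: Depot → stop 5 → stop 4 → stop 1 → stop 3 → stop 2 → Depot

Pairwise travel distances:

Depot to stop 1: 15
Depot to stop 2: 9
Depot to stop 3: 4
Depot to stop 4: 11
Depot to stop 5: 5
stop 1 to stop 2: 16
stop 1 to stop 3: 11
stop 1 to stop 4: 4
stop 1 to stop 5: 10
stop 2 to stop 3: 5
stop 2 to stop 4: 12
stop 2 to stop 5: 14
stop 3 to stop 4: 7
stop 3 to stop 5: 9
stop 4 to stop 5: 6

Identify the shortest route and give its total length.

Option A: 5 + 6 + 7 + 5 + 16 + 15 = 54
Option B: 5 + 6 + 4 + 11 + 5 + 9 = 40

40 — Option B is the shortest.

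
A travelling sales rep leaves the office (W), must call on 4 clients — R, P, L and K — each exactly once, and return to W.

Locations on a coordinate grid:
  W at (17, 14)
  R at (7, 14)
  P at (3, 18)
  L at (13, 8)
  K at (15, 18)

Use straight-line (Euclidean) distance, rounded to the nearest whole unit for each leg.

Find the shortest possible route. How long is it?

Minimum total distance: 37.

With 4 stops there are 4!/2 = 12 distinct round trips (a route and its reverse cost the same).
W → R → P → L → K → W: 10+6+14+10+4 = 44
W → R → P → K → L → W: 10+6+12+10+7 = 45
W → R → L → P → K → W: 10+8+14+12+4 = 48
W → R → L → K → P → W: 10+8+10+12+15 = 55
W → R → K → P → L → W: 10+9+12+14+7 = 52
W → R → K → L → P → W: 10+9+10+14+15 = 58
W → P → R → L → K → W: 15+6+8+10+4 = 43
W → P → R → K → L → W: 15+6+9+10+7 = 47
W → P → L → R → K → W: 15+14+8+9+4 = 50
W → P → K → R → L → W: 15+12+9+8+7 = 51
W → L → R → P → K → W: 7+8+6+12+4 = 37
W → L → P → R → K → W: 7+14+6+9+4 = 40
The minimum is 37.
One optimal route: W → L → R → P → K → W (or its reverse).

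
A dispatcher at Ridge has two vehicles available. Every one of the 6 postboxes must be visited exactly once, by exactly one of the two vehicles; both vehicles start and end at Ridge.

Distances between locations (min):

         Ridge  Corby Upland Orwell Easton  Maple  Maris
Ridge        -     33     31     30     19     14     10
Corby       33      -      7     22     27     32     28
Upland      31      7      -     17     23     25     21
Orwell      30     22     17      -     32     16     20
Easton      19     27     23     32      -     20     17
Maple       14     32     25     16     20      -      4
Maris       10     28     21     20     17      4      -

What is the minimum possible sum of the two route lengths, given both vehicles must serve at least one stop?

120 min — the smallest possible combined total.

Check every non-empty split of the stops between the two vehicles; for each half take its own optimal tour:
  {Corby} + {Upland, Orwell, Easton, Maple, Maris}: 66 + 89 = 155
  {Upland} + {Corby, Orwell, Easton, Maple, Maris}: 62 + 98 = 160
  {Corby, Upland} + {Orwell, Easton, Maple, Maris}: 71 + 81 = 152
  {Orwell} + {Corby, Upland, Easton, Maple, Maris}: 60 + 92 = 152
  {Corby, Orwell} + {Upland, Easton, Maple, Maris}: 85 + 81 = 166
  {Upland, Orwell} + {Corby, Easton, Maple, Maris}: 78 + 92 = 170
  … (31 splits in total)
  {Corby, Upland, Orwell, Easton, Maple} + {Maris}: 100 + 20 = 120  ← best
Best: vehicle 1 Ridge → Easton → Corby → Upland → Orwell → Maple → Ridge = 100; vehicle 2 Ridge → Maris → Ridge = 20; combined 120.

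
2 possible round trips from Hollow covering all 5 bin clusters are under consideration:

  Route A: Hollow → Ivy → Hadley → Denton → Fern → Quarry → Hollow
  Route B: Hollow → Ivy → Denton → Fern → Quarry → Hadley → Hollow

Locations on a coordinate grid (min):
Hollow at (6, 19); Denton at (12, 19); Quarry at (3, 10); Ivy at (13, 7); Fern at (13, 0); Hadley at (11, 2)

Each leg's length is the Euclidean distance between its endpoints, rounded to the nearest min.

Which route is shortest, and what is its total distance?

Shortest is Route A, total 78 min.

Route A: 14 + 5 + 17 + 19 + 14 + 9 = 78
Route B: 14 + 12 + 19 + 14 + 11 + 18 = 88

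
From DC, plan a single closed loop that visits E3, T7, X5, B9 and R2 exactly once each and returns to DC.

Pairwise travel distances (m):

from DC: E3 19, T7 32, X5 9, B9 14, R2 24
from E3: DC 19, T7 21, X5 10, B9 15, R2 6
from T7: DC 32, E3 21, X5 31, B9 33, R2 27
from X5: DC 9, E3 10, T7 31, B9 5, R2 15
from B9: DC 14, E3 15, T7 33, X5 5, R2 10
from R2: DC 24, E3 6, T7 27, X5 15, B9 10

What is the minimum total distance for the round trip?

With 5 stops there are 5!/2 = 60 distinct round trips (a route and its reverse cost the same).
DC → E3 → T7 → X5 → B9 → R2 → DC: 19+21+31+5+10+24 = 110
DC → E3 → T7 → X5 → R2 → B9 → DC: 19+21+31+15+10+14 = 110
DC → E3 → T7 → B9 → X5 → R2 → DC: 19+21+33+5+15+24 = 117
DC → E3 → T7 → B9 → R2 → X5 → DC: 19+21+33+10+15+9 = 107
DC → E3 → T7 → R2 → X5 → B9 → DC: 19+21+27+15+5+14 = 101
DC → E3 → T7 → R2 → B9 → X5 → DC: 19+21+27+10+5+9 = 91
DC → E3 → X5 → T7 → B9 → R2 → DC: 19+10+31+33+10+24 = 127
DC → E3 → X5 → T7 → R2 → B9 → DC: 19+10+31+27+10+14 = 111
DC → E3 → X5 → B9 → T7 → R2 → DC: 19+10+5+33+27+24 = 118
DC → E3 → X5 → B9 → R2 → T7 → DC: 19+10+5+10+27+32 = 103
DC → E3 → X5 → R2 → T7 → B9 → DC: 19+10+15+27+33+14 = 118
DC → E3 → X5 → R2 → B9 → T7 → DC: 19+10+15+10+33+32 = 119
DC → E3 → B9 → T7 → X5 → R2 → DC: 19+15+33+31+15+24 = 137
DC → E3 → B9 → T7 → R2 → X5 → DC: 19+15+33+27+15+9 = 118
… (46 more)
DC → T7 → E3 → R2 → B9 → X5 → DC: 32+21+6+10+5+9 = 83  ← best
The minimum is 83.
One optimal route: DC → T7 → E3 → R2 → B9 → X5 → DC (or its reverse).

83 m — the shortest possible round trip.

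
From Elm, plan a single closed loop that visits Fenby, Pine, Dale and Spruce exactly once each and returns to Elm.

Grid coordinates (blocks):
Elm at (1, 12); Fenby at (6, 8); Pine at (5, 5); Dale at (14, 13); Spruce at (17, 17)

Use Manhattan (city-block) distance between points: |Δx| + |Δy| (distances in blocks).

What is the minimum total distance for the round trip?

With 4 stops there are 4!/2 = 12 distinct round trips (a route and its reverse cost the same).
Elm → Fenby → Pine → Dale → Spruce → Elm: 9+4+17+7+21 = 58
Elm → Fenby → Pine → Spruce → Dale → Elm: 9+4+24+7+14 = 58
Elm → Fenby → Dale → Pine → Spruce → Elm: 9+13+17+24+21 = 84
Elm → Fenby → Dale → Spruce → Pine → Elm: 9+13+7+24+11 = 64
Elm → Fenby → Spruce → Pine → Dale → Elm: 9+20+24+17+14 = 84
Elm → Fenby → Spruce → Dale → Pine → Elm: 9+20+7+17+11 = 64
Elm → Pine → Fenby → Dale → Spruce → Elm: 11+4+13+7+21 = 56
Elm → Pine → Fenby → Spruce → Dale → Elm: 11+4+20+7+14 = 56
Elm → Pine → Dale → Fenby → Spruce → Elm: 11+17+13+20+21 = 82
Elm → Pine → Spruce → Fenby → Dale → Elm: 11+24+20+13+14 = 82
Elm → Dale → Fenby → Pine → Spruce → Elm: 14+13+4+24+21 = 76
Elm → Dale → Pine → Fenby → Spruce → Elm: 14+17+4+20+21 = 76
The minimum is 56.
One optimal route: Elm → Pine → Fenby → Dale → Spruce → Elm (or its reverse).

56 blocks — the shortest possible round trip.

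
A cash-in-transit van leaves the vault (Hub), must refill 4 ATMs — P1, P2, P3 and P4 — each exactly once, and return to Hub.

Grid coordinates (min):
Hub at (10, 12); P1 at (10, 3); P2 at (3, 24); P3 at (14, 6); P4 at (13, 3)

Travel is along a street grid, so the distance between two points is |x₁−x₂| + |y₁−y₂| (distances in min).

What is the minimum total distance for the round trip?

With 4 stops there are 4!/2 = 12 distinct round trips (a route and its reverse cost the same).
Hub-P1-P2-P3-P4-Hub: 9+28+29+4+12 = 82
Hub-P1-P2-P4-P3-Hub: 9+28+31+4+10 = 82
Hub-P1-P3-P2-P4-Hub: 9+7+29+31+12 = 88
Hub-P1-P3-P4-P2-Hub: 9+7+4+31+19 = 70
Hub-P1-P4-P2-P3-Hub: 9+3+31+29+10 = 82
Hub-P1-P4-P3-P2-Hub: 9+3+4+29+19 = 64
Hub-P2-P1-P3-P4-Hub: 19+28+7+4+12 = 70
Hub-P2-P1-P4-P3-Hub: 19+28+3+4+10 = 64
Hub-P2-P3-P1-P4-Hub: 19+29+7+3+12 = 70
Hub-P2-P4-P1-P3-Hub: 19+31+3+7+10 = 70
Hub-P3-P1-P2-P4-Hub: 10+7+28+31+12 = 88
Hub-P3-P2-P1-P4-Hub: 10+29+28+3+12 = 82
The minimum is 64.
One optimal route: Hub → P1 → P4 → P3 → P2 → Hub (or its reverse).

Minimum total distance: 64 min.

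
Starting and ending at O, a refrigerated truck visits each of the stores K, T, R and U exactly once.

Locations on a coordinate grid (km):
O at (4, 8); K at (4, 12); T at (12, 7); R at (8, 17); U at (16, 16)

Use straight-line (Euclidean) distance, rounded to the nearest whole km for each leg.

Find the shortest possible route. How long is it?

With 4 stops there are 4!/2 = 12 distinct round trips (a route and its reverse cost the same).
O → K → T → R → U → O: 4+9+11+8+14 = 46
O → K → T → U → R → O: 4+9+10+8+10 = 41
O → K → R → T → U → O: 4+6+11+10+14 = 45
O → K → R → U → T → O: 4+6+8+10+8 = 36
O → K → U → T → R → O: 4+13+10+11+10 = 48
O → K → U → R → T → O: 4+13+8+11+8 = 44
O → T → K → R → U → O: 8+9+6+8+14 = 45
O → T → K → U → R → O: 8+9+13+8+10 = 48
O → T → R → K → U → O: 8+11+6+13+14 = 52
O → T → U → K → R → O: 8+10+13+6+10 = 47
O → R → K → T → U → O: 10+6+9+10+14 = 49
O → R → T → K → U → O: 10+11+9+13+14 = 57
The minimum is 36.
One optimal route: O → K → R → U → T → O (or its reverse).

Shortest round trip = 36 km.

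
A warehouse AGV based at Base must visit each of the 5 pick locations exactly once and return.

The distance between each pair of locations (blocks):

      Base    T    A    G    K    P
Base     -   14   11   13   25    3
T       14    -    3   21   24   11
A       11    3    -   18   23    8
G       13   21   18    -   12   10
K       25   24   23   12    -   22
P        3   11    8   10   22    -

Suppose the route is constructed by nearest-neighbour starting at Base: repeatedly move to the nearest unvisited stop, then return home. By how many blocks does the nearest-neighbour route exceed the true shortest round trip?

9 blocks longer than the optimal tour.

Base: P=3, A=11, G=13, T=14, K=25 ⇒ P
P: A=8, G=10, T=11, K=22 ⇒ A
A: T=3, G=18, K=23 ⇒ T
T: G=21, K=24 ⇒ G
G: K=12 ⇒ K
NN route Base → P → A → T → G → K → Base costs 72.
Optimal: Base → A → T → K → G → P → Base costs 63 (by enumerating all 60 distinct tours).
Excess = 72 − 63 = 9.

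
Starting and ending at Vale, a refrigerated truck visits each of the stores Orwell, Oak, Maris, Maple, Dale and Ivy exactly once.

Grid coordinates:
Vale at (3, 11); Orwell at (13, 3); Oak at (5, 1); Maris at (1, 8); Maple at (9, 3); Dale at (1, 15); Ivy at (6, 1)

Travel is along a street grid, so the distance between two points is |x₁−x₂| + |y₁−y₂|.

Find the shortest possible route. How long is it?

There are 360 distinct closed tours to check (reversals are equivalent).
Vale - Orwell - Oak - Maris - Maple - Dale - Ivy - Vale: 18+10+11+13+20+19+13 = 104
Vale - Orwell - Oak - Maris - Maple - Ivy - Dale - Vale: 18+10+11+13+5+19+6 = 82
Vale - Orwell - Oak - Maris - Dale - Maple - Ivy - Vale: 18+10+11+7+20+5+13 = 84
Vale - Orwell - Oak - Maris - Dale - Ivy - Maple - Vale: 18+10+11+7+19+5+14 = 84
Vale - Orwell - Oak - Maris - Ivy - Maple - Dale - Vale: 18+10+11+12+5+20+6 = 82
Vale - Orwell - Oak - Maris - Ivy - Dale - Maple - Vale: 18+10+11+12+19+20+14 = 104
Vale - Orwell - Oak - Maple - Maris - Dale - Ivy - Vale: 18+10+6+13+7+19+13 = 86
Vale - Orwell - Oak - Maple - Maris - Ivy - Dale - Vale: 18+10+6+13+12+19+6 = 84
… (352 more)
Vale - Orwell - Maple - Ivy - Oak - Maris - Dale - Vale: 18+4+5+1+11+7+6 = 52  ← best
The minimum is 52.
One optimal route: Vale → Orwell → Maple → Ivy → Oak → Maris → Dale → Vale (or its reverse).

Minimum total distance: 52.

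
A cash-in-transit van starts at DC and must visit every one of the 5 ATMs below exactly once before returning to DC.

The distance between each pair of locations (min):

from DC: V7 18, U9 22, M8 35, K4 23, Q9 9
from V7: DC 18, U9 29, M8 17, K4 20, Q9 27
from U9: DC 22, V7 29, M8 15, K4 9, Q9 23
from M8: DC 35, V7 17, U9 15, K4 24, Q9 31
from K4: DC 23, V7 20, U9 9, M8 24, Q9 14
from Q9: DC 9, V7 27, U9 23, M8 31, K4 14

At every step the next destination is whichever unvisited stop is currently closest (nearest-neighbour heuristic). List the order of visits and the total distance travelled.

At DC the remaining stops are Q9 9, V7 18, U9 22, K4 23, M8 35; go to Q9.
At Q9 the remaining stops are K4 14, U9 23, V7 27, M8 31; go to K4.
At K4 the remaining stops are U9 9, V7 20, M8 24; go to U9.
At U9 the remaining stops are M8 15, V7 29; go to M8.
At M8 the remaining stops are V7 17; go to V7.
Return V7→DC: 18.
Total = 9 + 14 + 9 + 15 + 17 + 18 = 82.

Total distance 82 min via the nearest-neighbour route DC → Q9 → K4 → U9 → M8 → V7 → DC.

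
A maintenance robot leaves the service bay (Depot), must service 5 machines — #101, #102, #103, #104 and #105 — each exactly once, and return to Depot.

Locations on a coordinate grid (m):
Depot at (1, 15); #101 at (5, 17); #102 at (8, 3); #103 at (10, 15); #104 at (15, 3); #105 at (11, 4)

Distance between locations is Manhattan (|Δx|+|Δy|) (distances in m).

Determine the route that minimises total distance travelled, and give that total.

Minimum total distance: 56 m.

Depot-#101-#102-#103-#104-#105-Depot: 6+17+14+17+5+21 = 80
Depot-#101-#102-#103-#105-#104-Depot: 6+17+14+12+5+26 = 80
Depot-#101-#102-#104-#103-#105-Depot: 6+17+7+17+12+21 = 80
Depot-#101-#102-#104-#105-#103-Depot: 6+17+7+5+12+9 = 56
Depot-#101-#102-#105-#103-#104-Depot: 6+17+4+12+17+26 = 82
Depot-#101-#102-#105-#104-#103-Depot: 6+17+4+5+17+9 = 58
Depot-#101-#103-#102-#104-#105-Depot: 6+7+14+7+5+21 = 60
Depot-#101-#103-#102-#105-#104-Depot: 6+7+14+4+5+26 = 62
Depot-#101-#103-#104-#102-#105-Depot: 6+7+17+7+4+21 = 62
Depot-#101-#103-#104-#105-#102-Depot: 6+7+17+5+4+19 = 58
Depot-#101-#103-#105-#102-#104-Depot: 6+7+12+4+7+26 = 62
Depot-#101-#103-#105-#104-#102-Depot: 6+7+12+5+7+19 = 56
Depot-#101-#104-#102-#103-#105-Depot: 6+24+7+14+12+21 = 84
Depot-#101-#104-#102-#105-#103-Depot: 6+24+7+4+12+9 = 62
… (46 more)
The minimum is 56.
One optimal route: Depot → #101 → #102 → #104 → #105 → #103 → Depot (or its reverse).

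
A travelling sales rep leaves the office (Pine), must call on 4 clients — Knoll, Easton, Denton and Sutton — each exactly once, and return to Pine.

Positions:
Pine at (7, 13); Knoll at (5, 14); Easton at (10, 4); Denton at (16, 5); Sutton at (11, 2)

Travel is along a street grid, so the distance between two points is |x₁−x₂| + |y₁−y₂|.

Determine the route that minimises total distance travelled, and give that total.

With 4 stops there are 4!/2 = 12 distinct round trips (a route and its reverse cost the same).
Pine→Knoll→Easton→Denton→Sutton→Pine: 3+15+7+8+15 = 48
Pine→Knoll→Easton→Sutton→Denton→Pine: 3+15+3+8+17 = 46
Pine→Knoll→Denton→Easton→Sutton→Pine: 3+20+7+3+15 = 48
Pine→Knoll→Denton→Sutton→Easton→Pine: 3+20+8+3+12 = 46
Pine→Knoll→Sutton→Easton→Denton→Pine: 3+18+3+7+17 = 48
Pine→Knoll→Sutton→Denton→Easton→Pine: 3+18+8+7+12 = 48
Pine→Easton→Knoll→Denton→Sutton→Pine: 12+15+20+8+15 = 70
Pine→Easton→Knoll→Sutton→Denton→Pine: 12+15+18+8+17 = 70
Pine→Easton→Denton→Knoll→Sutton→Pine: 12+7+20+18+15 = 72
Pine→Easton→Sutton→Knoll→Denton→Pine: 12+3+18+20+17 = 70
Pine→Denton→Knoll→Easton→Sutton→Pine: 17+20+15+3+15 = 70
Pine→Denton→Easton→Knoll→Sutton→Pine: 17+7+15+18+15 = 72
The minimum is 46.
One optimal route: Pine → Knoll → Easton → Sutton → Denton → Pine (or its reverse).

Shortest round trip = 46.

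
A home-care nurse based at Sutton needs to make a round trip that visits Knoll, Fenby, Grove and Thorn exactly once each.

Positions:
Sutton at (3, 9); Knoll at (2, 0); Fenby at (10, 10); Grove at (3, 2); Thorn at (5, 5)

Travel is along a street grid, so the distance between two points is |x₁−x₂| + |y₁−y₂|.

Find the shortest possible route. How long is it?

There are 12 distinct closed tours to check (reversals are equivalent).
Sutton-Knoll-Fenby-Grove-Thorn-Sutton: 10+18+15+5+6 = 54
Sutton-Knoll-Fenby-Thorn-Grove-Sutton: 10+18+10+5+7 = 50
Sutton-Knoll-Grove-Fenby-Thorn-Sutton: 10+3+15+10+6 = 44
Sutton-Knoll-Grove-Thorn-Fenby-Sutton: 10+3+5+10+8 = 36
Sutton-Knoll-Thorn-Fenby-Grove-Sutton: 10+8+10+15+7 = 50
Sutton-Knoll-Thorn-Grove-Fenby-Sutton: 10+8+5+15+8 = 46
Sutton-Fenby-Knoll-Grove-Thorn-Sutton: 8+18+3+5+6 = 40
Sutton-Fenby-Knoll-Thorn-Grove-Sutton: 8+18+8+5+7 = 46
Sutton-Fenby-Grove-Knoll-Thorn-Sutton: 8+15+3+8+6 = 40
Sutton-Fenby-Thorn-Knoll-Grove-Sutton: 8+10+8+3+7 = 36
Sutton-Grove-Knoll-Fenby-Thorn-Sutton: 7+3+18+10+6 = 44
Sutton-Grove-Fenby-Knoll-Thorn-Sutton: 7+15+18+8+6 = 54
The minimum is 36.
One optimal route: Sutton → Knoll → Grove → Thorn → Fenby → Sutton (or its reverse).

36 — the shortest possible round trip.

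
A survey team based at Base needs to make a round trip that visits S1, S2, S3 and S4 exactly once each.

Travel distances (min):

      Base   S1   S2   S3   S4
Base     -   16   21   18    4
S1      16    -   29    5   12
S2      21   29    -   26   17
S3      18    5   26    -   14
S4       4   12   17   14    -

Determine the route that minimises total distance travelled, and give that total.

Base → S1 → S2 → S3 → S4 → Base: 16+29+26+14+4 = 89
Base → S1 → S2 → S4 → S3 → Base: 16+29+17+14+18 = 94
Base → S1 → S3 → S2 → S4 → Base: 16+5+26+17+4 = 68
Base → S1 → S3 → S4 → S2 → Base: 16+5+14+17+21 = 73
Base → S1 → S4 → S2 → S3 → Base: 16+12+17+26+18 = 89
Base → S1 → S4 → S3 → S2 → Base: 16+12+14+26+21 = 89
Base → S2 → S1 → S3 → S4 → Base: 21+29+5+14+4 = 73
Base → S2 → S1 → S4 → S3 → Base: 21+29+12+14+18 = 94
Base → S2 → S3 → S1 → S4 → Base: 21+26+5+12+4 = 68
Base → S2 → S4 → S1 → S3 → Base: 21+17+12+5+18 = 73
Base → S3 → S1 → S2 → S4 → Base: 18+5+29+17+4 = 73
Base → S3 → S2 → S1 → S4 → Base: 18+26+29+12+4 = 89
The minimum is 68.
One optimal route: Base → S1 → S3 → S2 → S4 → Base (or its reverse).

Minimum total distance: 68 min.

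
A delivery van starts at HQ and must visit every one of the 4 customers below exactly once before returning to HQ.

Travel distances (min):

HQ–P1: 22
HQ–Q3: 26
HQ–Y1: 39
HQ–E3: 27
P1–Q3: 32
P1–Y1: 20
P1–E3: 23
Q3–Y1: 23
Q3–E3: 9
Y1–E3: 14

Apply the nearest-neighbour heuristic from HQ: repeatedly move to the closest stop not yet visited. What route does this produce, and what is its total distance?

At HQ the remaining stops are P1 22, Q3 26, E3 27, Y1 39; go to P1.
At P1 the remaining stops are Y1 20, E3 23, Q3 32; go to Y1.
At Y1 the remaining stops are E3 14, Q3 23; go to E3.
At E3 the remaining stops are Q3 9; go to Q3.
Return Q3→HQ: 26.
Total = 22 + 20 + 14 + 9 + 26 = 91.

Total distance 91 min via the nearest-neighbour route HQ → P1 → Y1 → E3 → Q3 → HQ.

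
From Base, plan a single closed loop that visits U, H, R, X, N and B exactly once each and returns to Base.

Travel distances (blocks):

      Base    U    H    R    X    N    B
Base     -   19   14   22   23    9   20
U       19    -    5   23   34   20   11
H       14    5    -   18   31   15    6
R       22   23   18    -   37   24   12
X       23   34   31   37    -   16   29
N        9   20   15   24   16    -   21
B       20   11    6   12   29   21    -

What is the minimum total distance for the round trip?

Minimum total distance: 104 blocks.

Base-U-H-R-X-N-B-Base: 19+5+18+37+16+21+20 = 136
Base-U-H-R-X-B-N-Base: 19+5+18+37+29+21+9 = 138
Base-U-H-R-N-X-B-Base: 19+5+18+24+16+29+20 = 131
Base-U-H-R-N-B-X-Base: 19+5+18+24+21+29+23 = 139
Base-U-H-R-B-X-N-Base: 19+5+18+12+29+16+9 = 108
Base-U-H-R-B-N-X-Base: 19+5+18+12+21+16+23 = 114
Base-U-H-X-R-N-B-Base: 19+5+31+37+24+21+20 = 157
Base-U-H-X-R-B-N-Base: 19+5+31+37+12+21+9 = 134
… (352 more)
Base-U-H-B-R-X-N-Base: 19+5+6+12+37+16+9 = 104  ← best
The minimum is 104.
One optimal route: Base → U → H → B → R → X → N → Base (or its reverse).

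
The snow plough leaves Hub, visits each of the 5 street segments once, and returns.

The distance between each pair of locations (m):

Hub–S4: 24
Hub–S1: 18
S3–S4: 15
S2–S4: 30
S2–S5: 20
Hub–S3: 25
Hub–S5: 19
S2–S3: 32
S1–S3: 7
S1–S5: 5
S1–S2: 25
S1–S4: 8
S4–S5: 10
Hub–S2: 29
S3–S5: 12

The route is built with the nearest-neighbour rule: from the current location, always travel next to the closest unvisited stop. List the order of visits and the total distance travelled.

Hub → [S1:18 / S5:19 / S4:24 / S3:25 / S2:29] → S1 (18)
S1 → [S5:5 / S3:7 / S4:8 / S2:25] → S5 (5)
S5 → [S4:10 / S3:12 / S2:20] → S4 (10)
S4 → [S3:15 / S2:30] → S3 (15)
S3 → [S2:32] → S2 (32)
Return S2→Hub: 29.
Total = 18 + 5 + 10 + 15 + 32 + 29 = 109.

Nearest-neighbour total = 109 m; route Hub → S1 → S5 → S4 → S3 → S2 → Hub.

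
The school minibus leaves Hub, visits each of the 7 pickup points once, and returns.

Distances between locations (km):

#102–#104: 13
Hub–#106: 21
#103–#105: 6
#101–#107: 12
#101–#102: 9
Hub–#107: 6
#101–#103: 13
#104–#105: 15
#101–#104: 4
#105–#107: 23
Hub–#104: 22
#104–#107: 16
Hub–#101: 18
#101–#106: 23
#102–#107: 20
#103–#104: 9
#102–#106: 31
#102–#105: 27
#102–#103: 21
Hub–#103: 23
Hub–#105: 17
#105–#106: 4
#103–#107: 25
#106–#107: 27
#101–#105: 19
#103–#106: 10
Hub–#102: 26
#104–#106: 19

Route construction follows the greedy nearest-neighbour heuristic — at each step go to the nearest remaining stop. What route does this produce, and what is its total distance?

98 km along Hub → #107 → #101 → #104 → #103 → #105 → #106 → #102 → Hub.

Hub → [#107:6 / #105:17 / #101:18 / #106:21 / #104:22 / #103:23 / #102:26] → #107 (6)
#107 → [#101:12 / #104:16 / #102:20 / #105:23 / #103:25 / #106:27] → #101 (12)
#101 → [#104:4 / #102:9 / #103:13 / #105:19 / #106:23] → #104 (4)
#104 → [#103:9 / #102:13 / #105:15 / #106:19] → #103 (9)
#103 → [#105:6 / #106:10 / #102:21] → #105 (6)
#105 → [#106:4 / #102:27] → #106 (4)
#106 → [#102:31] → #102 (31)
Return #102→Hub: 26.
Total = 6 + 12 + 4 + 9 + 6 + 4 + 31 + 26 = 98.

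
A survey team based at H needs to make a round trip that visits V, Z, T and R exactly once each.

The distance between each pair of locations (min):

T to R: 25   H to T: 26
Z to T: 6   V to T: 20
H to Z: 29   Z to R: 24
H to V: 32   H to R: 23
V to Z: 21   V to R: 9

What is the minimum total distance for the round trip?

Shortest round trip = 85 min.

There are 12 distinct closed tours to check (reversals are equivalent).
H→V→Z→T→R→H: 32+21+6+25+23 = 107
H→V→Z→R→T→H: 32+21+24+25+26 = 128
H→V→T→Z→R→H: 32+20+6+24+23 = 105
H→V→T→R→Z→H: 32+20+25+24+29 = 130
H→V→R→Z→T→H: 32+9+24+6+26 = 97
H→V→R→T→Z→H: 32+9+25+6+29 = 101
H→Z→V→T→R→H: 29+21+20+25+23 = 118
H→Z→V→R→T→H: 29+21+9+25+26 = 110
H→Z→T→V→R→H: 29+6+20+9+23 = 87
H→Z→R→V→T→H: 29+24+9+20+26 = 108
H→T→V→Z→R→H: 26+20+21+24+23 = 114
H→T→Z→V→R→H: 26+6+21+9+23 = 85
The minimum is 85.
One optimal route: H → T → Z → V → R → H (or its reverse).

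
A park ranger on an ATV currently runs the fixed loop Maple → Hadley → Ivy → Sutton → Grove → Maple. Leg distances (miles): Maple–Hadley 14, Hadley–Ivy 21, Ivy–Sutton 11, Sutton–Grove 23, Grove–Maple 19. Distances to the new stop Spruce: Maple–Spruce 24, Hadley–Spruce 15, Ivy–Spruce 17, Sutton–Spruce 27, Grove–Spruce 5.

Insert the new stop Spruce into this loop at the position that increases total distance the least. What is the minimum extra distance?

+9 miles — insert Spruce between Sutton and Grove.

Insertion cost between consecutive stops i–j is d(i,Spruce) + d(Spruce,j) − d(i,j):
  between Maple and Hadley: 24 + 15 − 14 = 25
  between Hadley and Ivy: 15 + 17 − 21 = 11
  between Ivy and Sutton: 17 + 27 − 11 = 33
  between Sutton and Grove: 27 + 5 − 23 = 9
  between Grove and Maple: 5 + 24 − 19 = 10
Cheapest insertion is between Sutton and Grove, adding 9.
New total = 88 + 9 = 97.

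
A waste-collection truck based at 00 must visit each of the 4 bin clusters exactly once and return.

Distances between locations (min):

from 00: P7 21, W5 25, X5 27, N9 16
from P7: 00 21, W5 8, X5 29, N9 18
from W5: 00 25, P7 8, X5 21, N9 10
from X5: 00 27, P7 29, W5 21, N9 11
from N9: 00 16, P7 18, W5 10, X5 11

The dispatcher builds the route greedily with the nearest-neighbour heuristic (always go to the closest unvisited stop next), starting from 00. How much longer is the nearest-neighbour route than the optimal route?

From 00: N9=16, P7=21, W5=25, X5=27 → choose N9 (16).
From N9: W5=10, X5=11, P7=18 → choose W5 (10).
From W5: P7=8, X5=21 → choose P7 (8).
From P7: X5=29 → choose X5 (29).
NN route 00 → N9 → W5 → P7 → X5 → 00 costs 90.
Optimal: 00 → P7 → W5 → X5 → N9 → 00 costs 77 (by enumerating all 12 distinct tours).
Excess = 90 − 77 = 13.

The nearest-neighbour route is 13 min longer than optimal.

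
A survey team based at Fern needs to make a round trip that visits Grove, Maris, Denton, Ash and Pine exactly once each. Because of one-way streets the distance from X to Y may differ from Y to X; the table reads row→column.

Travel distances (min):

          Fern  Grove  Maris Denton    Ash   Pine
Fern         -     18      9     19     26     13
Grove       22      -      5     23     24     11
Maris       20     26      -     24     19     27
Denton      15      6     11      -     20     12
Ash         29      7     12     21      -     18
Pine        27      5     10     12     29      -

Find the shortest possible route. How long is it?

Minimum total distance: 73 min.

Fern → Grove → Maris → Denton → Ash → Pine → Fern: 18+5+24+20+18+27 = 112
Fern → Grove → Maris → Denton → Pine → Ash → Fern: 18+5+24+12+29+29 = 117
Fern → Grove → Maris → Ash → Denton → Pine → Fern: 18+5+19+21+12+27 = 102
Fern → Grove → Maris → Ash → Pine → Denton → Fern: 18+5+19+18+12+15 = 87
Fern → Grove → Maris → Pine → Denton → Ash → Fern: 18+5+27+12+20+29 = 111
Fern → Grove → Maris → Pine → Ash → Denton → Fern: 18+5+27+29+21+15 = 115
Fern → Grove → Denton → Maris → Ash → Pine → Fern: 18+23+11+19+18+27 = 116
Fern → Grove → Denton → Maris → Pine → Ash → Fern: 18+23+11+27+29+29 = 137
Fern → Grove → Denton → Ash → Maris → Pine → Fern: 18+23+20+12+27+27 = 127
Fern → Grove → Denton → Ash → Pine → Maris → Fern: 18+23+20+18+10+20 = 109
Fern → Grove → Denton → Pine → Maris → Ash → Fern: 18+23+12+10+19+29 = 111
Fern → Grove → Denton → Pine → Ash → Maris → Fern: 18+23+12+29+12+20 = 114
Fern → Grove → Ash → Maris → Denton → Pine → Fern: 18+24+12+24+12+27 = 117
Fern → Grove → Ash → Maris → Pine → Denton → Fern: 18+24+12+27+12+15 = 108
… (106 more)
Fern → Maris → Ash → Grove → Pine → Denton → Fern: 9+19+7+11+12+15 = 73  ← best
The minimum is 73.
One optimal route: Fern → Maris → Ash → Grove → Pine → Denton → Fern.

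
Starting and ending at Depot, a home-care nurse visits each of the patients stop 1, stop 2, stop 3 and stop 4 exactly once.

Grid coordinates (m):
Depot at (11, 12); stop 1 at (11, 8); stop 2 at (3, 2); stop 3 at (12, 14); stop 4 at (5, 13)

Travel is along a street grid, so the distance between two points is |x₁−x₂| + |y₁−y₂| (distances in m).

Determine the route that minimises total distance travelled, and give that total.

There are 12 distinct closed tours to check (reversals are equivalent).
Depot→stop 1→stop 2→stop 3→stop 4→Depot: 4+14+21+8+7 = 54
Depot→stop 1→stop 2→stop 4→stop 3→Depot: 4+14+13+8+3 = 42
Depot→stop 1→stop 3→stop 2→stop 4→Depot: 4+7+21+13+7 = 52
Depot→stop 1→stop 3→stop 4→stop 2→Depot: 4+7+8+13+18 = 50
Depot→stop 1→stop 4→stop 2→stop 3→Depot: 4+11+13+21+3 = 52
Depot→stop 1→stop 4→stop 3→stop 2→Depot: 4+11+8+21+18 = 62
Depot→stop 2→stop 1→stop 3→stop 4→Depot: 18+14+7+8+7 = 54
Depot→stop 2→stop 1→stop 4→stop 3→Depot: 18+14+11+8+3 = 54
Depot→stop 2→stop 3→stop 1→stop 4→Depot: 18+21+7+11+7 = 64
Depot→stop 2→stop 4→stop 1→stop 3→Depot: 18+13+11+7+3 = 52
Depot→stop 3→stop 1→stop 2→stop 4→Depot: 3+7+14+13+7 = 44
Depot→stop 3→stop 2→stop 1→stop 4→Depot: 3+21+14+11+7 = 56
The minimum is 42.
One optimal route: Depot → stop 1 → stop 2 → stop 4 → stop 3 → Depot (or its reverse).

Minimum total distance: 42 m.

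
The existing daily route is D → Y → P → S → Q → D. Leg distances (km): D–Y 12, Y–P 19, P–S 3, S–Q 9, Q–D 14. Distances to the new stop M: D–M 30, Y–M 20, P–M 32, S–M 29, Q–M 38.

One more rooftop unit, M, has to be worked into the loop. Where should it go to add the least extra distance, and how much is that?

Insertion cost between consecutive stops i–j is d(i,M) + d(M,j) − d(i,j):
  between D and Y: 30 + 20 − 12 = 38
  between Y and P: 20 + 32 − 19 = 33
  between P and S: 32 + 29 − 3 = 58
  between S and Q: 29 + 38 − 9 = 58
  between Q and D: 38 + 30 − 14 = 54
Cheapest insertion is between Y and P, adding 33.
New total = 57 + 33 = 90.

Adding 33 km by placing M on the Y–P leg.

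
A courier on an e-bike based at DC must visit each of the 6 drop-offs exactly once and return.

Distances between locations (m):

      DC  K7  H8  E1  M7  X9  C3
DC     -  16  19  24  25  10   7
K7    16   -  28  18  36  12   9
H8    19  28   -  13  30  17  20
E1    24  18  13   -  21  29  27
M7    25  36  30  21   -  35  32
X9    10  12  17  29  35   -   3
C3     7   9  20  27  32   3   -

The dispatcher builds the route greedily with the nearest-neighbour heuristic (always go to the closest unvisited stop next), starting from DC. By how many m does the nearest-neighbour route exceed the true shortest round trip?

4 m longer than the optimal tour.

DC: C3=7, X9=10, K7=16, H8=19, E1=24, M7=25 ⇒ C3
C3: X9=3, K7=9, H8=20, E1=27, M7=32 ⇒ X9
X9: K7=12, H8=17, E1=29, M7=35 ⇒ K7
K7: E1=18, H8=28, M7=36 ⇒ E1
E1: H8=13, M7=21 ⇒ H8
H8: M7=30 ⇒ M7
NN route DC → C3 → X9 → K7 → E1 → H8 → M7 → DC costs 108.
Optimal: DC → K7 → C3 → X9 → H8 → E1 → M7 → DC costs 104 (by enumerating all 360 distinct tours).
Excess = 108 − 104 = 4.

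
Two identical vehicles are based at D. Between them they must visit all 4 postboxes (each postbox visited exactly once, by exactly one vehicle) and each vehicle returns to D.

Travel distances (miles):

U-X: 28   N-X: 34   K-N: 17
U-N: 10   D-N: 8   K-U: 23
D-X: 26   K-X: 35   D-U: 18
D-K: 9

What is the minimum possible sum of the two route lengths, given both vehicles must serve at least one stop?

There are 2^3 − 1 = 7 ways to divide the 4 stops into two non-empty groups. For each, the best each vehicle can do is its own shortest tour through its group:
  {K} + {U, N, X}: 18 + 72 = 90
  {U} + {K, N, X}: 36 + 86 = 122
  {K, U} + {N, X}: 50 + 68 = 118
  {N} + {K, U, X}: 16 + 86 = 102
  {K, N} + {U, X}: 34 + 72 = 106
  {U, N} + {K, X}: 36 + 70 = 106
  … (7 splits in total)
Best: vehicle 1 D → K → D = 18; vehicle 2 D → N → U → X → D = 72; combined 90.

90 miles — the smallest possible combined total.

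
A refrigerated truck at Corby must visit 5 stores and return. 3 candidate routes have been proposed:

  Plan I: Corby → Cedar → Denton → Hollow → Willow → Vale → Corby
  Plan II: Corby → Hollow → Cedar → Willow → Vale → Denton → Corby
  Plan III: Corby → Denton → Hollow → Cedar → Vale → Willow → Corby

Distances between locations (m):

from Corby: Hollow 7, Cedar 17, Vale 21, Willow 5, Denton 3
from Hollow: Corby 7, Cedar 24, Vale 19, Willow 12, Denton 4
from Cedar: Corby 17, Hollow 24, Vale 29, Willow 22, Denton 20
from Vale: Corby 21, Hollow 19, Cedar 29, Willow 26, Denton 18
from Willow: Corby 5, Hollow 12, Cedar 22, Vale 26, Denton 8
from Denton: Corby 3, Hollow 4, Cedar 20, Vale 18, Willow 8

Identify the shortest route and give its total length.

91 m — Plan III is the shortest.

Plan I: 17 + 20 + 4 + 12 + 26 + 21 = 100
Plan II: 7 + 24 + 22 + 26 + 18 + 3 = 100
Plan III: 3 + 4 + 24 + 29 + 26 + 5 = 91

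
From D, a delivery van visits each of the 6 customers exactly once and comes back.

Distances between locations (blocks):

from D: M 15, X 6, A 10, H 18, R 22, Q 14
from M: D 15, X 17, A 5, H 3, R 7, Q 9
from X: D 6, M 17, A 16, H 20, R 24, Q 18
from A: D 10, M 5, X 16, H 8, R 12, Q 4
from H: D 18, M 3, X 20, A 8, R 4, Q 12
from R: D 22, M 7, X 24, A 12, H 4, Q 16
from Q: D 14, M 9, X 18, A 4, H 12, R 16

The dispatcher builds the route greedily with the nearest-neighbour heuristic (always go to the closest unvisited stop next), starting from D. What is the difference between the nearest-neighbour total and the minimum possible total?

From D: X=6, A=10, Q=14, M=15, H=18, R=22 → choose X (6).
From X: A=16, M=17, Q=18, H=20, R=24 → choose A (16).
From A: Q=4, M=5, H=8, R=12 → choose Q (4).
From Q: M=9, H=12, R=16 → choose M (9).
From M: H=3, R=7 → choose H (3).
From H: R=4 → choose R (4).
NN route D → X → A → Q → M → H → R → D costs 64.
Optimal: D → X → M → H → R → A → Q → D costs 60 (by enumerating all 360 distinct tours).
Excess = 64 − 60 = 4.

The nearest-neighbour route is 4 blocks longer than optimal.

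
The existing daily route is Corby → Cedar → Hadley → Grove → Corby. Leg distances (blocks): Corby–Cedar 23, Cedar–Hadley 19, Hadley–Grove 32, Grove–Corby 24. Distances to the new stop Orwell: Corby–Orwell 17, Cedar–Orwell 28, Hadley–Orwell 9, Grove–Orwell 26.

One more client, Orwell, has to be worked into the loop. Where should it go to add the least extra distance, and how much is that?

+3 blocks — insert Orwell between Hadley and Grove.

Insertion cost between consecutive stops i–j is d(i,Orwell) + d(Orwell,j) − d(i,j):
  between Corby and Cedar: 17 + 28 − 23 = 22
  between Cedar and Hadley: 28 + 9 − 19 = 18
  between Hadley and Grove: 9 + 26 − 32 = 3
  between Grove and Corby: 26 + 17 − 24 = 19
Cheapest insertion is between Hadley and Grove, adding 3.
New total = 98 + 3 = 101.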